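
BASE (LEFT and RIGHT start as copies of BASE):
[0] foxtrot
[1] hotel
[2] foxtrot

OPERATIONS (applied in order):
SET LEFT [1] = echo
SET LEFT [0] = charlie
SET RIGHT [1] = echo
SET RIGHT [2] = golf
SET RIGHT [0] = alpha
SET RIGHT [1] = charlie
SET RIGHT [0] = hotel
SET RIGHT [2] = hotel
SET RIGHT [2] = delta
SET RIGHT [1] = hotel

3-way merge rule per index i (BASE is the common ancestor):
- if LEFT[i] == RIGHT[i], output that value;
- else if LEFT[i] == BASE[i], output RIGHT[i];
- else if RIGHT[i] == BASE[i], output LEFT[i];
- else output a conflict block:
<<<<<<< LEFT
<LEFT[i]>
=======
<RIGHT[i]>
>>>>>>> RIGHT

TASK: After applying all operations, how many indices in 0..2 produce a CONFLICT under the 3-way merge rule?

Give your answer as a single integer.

Final LEFT:  [charlie, echo, foxtrot]
Final RIGHT: [hotel, hotel, delta]
i=0: BASE=foxtrot L=charlie R=hotel all differ -> CONFLICT
i=1: L=echo, R=hotel=BASE -> take LEFT -> echo
i=2: L=foxtrot=BASE, R=delta -> take RIGHT -> delta
Conflict count: 1

Answer: 1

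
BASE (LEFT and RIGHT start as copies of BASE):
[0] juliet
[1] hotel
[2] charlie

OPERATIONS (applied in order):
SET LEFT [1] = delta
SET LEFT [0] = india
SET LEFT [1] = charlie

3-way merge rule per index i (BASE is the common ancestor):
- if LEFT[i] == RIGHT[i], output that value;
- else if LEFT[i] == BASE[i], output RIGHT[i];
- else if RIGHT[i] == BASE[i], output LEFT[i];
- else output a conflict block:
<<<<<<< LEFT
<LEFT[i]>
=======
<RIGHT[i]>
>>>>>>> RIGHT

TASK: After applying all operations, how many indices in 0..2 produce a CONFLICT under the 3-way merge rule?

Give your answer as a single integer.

Final LEFT:  [india, charlie, charlie]
Final RIGHT: [juliet, hotel, charlie]
i=0: L=india, R=juliet=BASE -> take LEFT -> india
i=1: L=charlie, R=hotel=BASE -> take LEFT -> charlie
i=2: L=charlie R=charlie -> agree -> charlie
Conflict count: 0

Answer: 0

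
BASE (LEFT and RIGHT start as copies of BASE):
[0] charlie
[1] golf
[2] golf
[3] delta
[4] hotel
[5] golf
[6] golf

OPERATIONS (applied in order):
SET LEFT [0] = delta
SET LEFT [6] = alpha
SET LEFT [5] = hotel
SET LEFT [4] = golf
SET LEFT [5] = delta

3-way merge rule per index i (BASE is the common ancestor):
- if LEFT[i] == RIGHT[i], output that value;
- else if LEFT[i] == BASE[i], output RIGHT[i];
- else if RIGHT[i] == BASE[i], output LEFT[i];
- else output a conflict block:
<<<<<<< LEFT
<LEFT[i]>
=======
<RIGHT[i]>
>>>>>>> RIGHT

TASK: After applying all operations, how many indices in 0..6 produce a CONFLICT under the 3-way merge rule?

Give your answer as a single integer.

Final LEFT:  [delta, golf, golf, delta, golf, delta, alpha]
Final RIGHT: [charlie, golf, golf, delta, hotel, golf, golf]
i=0: L=delta, R=charlie=BASE -> take LEFT -> delta
i=1: L=golf R=golf -> agree -> golf
i=2: L=golf R=golf -> agree -> golf
i=3: L=delta R=delta -> agree -> delta
i=4: L=golf, R=hotel=BASE -> take LEFT -> golf
i=5: L=delta, R=golf=BASE -> take LEFT -> delta
i=6: L=alpha, R=golf=BASE -> take LEFT -> alpha
Conflict count: 0

Answer: 0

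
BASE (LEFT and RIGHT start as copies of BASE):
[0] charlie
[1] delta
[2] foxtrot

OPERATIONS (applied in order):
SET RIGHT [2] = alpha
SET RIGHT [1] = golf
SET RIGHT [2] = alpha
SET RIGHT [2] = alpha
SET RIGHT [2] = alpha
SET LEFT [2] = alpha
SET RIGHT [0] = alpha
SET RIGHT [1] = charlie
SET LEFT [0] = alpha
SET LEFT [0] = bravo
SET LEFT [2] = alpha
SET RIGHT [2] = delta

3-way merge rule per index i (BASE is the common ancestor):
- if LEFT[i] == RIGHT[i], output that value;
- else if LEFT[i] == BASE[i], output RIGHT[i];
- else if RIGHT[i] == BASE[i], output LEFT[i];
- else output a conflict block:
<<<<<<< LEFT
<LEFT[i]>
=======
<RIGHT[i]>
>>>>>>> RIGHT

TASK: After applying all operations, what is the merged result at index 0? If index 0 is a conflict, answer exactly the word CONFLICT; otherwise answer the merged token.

Final LEFT:  [bravo, delta, alpha]
Final RIGHT: [alpha, charlie, delta]
i=0: BASE=charlie L=bravo R=alpha all differ -> CONFLICT
i=1: L=delta=BASE, R=charlie -> take RIGHT -> charlie
i=2: BASE=foxtrot L=alpha R=delta all differ -> CONFLICT
Index 0 -> CONFLICT

Answer: CONFLICT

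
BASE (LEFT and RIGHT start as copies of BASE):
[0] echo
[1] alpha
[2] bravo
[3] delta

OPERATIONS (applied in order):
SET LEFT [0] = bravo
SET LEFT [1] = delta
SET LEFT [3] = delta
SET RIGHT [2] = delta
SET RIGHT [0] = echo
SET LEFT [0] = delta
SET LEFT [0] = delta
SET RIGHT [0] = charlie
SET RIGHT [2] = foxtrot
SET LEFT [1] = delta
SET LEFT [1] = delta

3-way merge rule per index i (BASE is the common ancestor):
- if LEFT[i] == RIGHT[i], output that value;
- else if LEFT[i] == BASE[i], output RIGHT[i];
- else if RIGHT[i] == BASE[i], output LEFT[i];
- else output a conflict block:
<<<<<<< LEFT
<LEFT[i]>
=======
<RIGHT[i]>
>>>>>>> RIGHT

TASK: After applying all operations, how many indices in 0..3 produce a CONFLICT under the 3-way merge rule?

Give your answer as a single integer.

Answer: 1

Derivation:
Final LEFT:  [delta, delta, bravo, delta]
Final RIGHT: [charlie, alpha, foxtrot, delta]
i=0: BASE=echo L=delta R=charlie all differ -> CONFLICT
i=1: L=delta, R=alpha=BASE -> take LEFT -> delta
i=2: L=bravo=BASE, R=foxtrot -> take RIGHT -> foxtrot
i=3: L=delta R=delta -> agree -> delta
Conflict count: 1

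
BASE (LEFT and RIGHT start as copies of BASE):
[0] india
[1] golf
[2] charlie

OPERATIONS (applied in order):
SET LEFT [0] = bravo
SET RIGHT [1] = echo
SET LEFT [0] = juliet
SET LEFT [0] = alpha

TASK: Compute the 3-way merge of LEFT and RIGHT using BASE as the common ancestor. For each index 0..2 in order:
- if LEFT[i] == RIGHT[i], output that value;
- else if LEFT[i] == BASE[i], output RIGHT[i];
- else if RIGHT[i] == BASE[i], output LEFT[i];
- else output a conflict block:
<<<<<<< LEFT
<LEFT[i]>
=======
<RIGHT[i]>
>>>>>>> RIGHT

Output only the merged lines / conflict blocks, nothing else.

Answer: alpha
echo
charlie

Derivation:
Final LEFT:  [alpha, golf, charlie]
Final RIGHT: [india, echo, charlie]
i=0: L=alpha, R=india=BASE -> take LEFT -> alpha
i=1: L=golf=BASE, R=echo -> take RIGHT -> echo
i=2: L=charlie R=charlie -> agree -> charlie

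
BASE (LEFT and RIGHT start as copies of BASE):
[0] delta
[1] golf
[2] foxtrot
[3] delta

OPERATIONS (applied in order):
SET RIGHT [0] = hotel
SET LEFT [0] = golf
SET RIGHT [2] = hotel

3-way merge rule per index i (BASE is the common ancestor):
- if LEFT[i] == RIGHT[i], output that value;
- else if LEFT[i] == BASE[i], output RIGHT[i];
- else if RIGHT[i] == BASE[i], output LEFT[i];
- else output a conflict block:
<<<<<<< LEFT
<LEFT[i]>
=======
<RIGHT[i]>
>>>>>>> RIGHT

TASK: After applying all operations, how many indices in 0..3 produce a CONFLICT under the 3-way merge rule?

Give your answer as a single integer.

Final LEFT:  [golf, golf, foxtrot, delta]
Final RIGHT: [hotel, golf, hotel, delta]
i=0: BASE=delta L=golf R=hotel all differ -> CONFLICT
i=1: L=golf R=golf -> agree -> golf
i=2: L=foxtrot=BASE, R=hotel -> take RIGHT -> hotel
i=3: L=delta R=delta -> agree -> delta
Conflict count: 1

Answer: 1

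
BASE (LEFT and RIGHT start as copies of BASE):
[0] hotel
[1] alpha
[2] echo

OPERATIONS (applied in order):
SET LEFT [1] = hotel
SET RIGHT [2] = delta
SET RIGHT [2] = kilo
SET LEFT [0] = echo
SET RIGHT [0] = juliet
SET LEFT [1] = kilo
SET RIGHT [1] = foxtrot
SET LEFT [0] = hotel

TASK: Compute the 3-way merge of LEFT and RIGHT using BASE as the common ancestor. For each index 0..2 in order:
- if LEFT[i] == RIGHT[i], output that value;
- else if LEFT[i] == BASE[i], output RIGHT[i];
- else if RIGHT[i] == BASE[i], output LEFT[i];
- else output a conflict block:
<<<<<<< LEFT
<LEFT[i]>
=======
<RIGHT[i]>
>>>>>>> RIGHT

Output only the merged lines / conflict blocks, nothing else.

Final LEFT:  [hotel, kilo, echo]
Final RIGHT: [juliet, foxtrot, kilo]
i=0: L=hotel=BASE, R=juliet -> take RIGHT -> juliet
i=1: BASE=alpha L=kilo R=foxtrot all differ -> CONFLICT
i=2: L=echo=BASE, R=kilo -> take RIGHT -> kilo

Answer: juliet
<<<<<<< LEFT
kilo
=======
foxtrot
>>>>>>> RIGHT
kilo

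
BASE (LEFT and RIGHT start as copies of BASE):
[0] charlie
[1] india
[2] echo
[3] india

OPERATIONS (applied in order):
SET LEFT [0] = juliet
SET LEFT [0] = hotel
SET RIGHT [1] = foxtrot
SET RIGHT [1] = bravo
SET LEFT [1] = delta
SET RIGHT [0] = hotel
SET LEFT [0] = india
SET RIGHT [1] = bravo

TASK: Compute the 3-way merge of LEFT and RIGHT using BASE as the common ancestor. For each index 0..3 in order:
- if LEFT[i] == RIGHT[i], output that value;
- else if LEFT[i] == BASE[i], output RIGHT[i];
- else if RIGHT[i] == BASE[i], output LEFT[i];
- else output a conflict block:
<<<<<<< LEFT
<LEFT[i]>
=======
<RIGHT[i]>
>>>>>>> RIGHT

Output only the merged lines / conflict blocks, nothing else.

Final LEFT:  [india, delta, echo, india]
Final RIGHT: [hotel, bravo, echo, india]
i=0: BASE=charlie L=india R=hotel all differ -> CONFLICT
i=1: BASE=india L=delta R=bravo all differ -> CONFLICT
i=2: L=echo R=echo -> agree -> echo
i=3: L=india R=india -> agree -> india

Answer: <<<<<<< LEFT
india
=======
hotel
>>>>>>> RIGHT
<<<<<<< LEFT
delta
=======
bravo
>>>>>>> RIGHT
echo
india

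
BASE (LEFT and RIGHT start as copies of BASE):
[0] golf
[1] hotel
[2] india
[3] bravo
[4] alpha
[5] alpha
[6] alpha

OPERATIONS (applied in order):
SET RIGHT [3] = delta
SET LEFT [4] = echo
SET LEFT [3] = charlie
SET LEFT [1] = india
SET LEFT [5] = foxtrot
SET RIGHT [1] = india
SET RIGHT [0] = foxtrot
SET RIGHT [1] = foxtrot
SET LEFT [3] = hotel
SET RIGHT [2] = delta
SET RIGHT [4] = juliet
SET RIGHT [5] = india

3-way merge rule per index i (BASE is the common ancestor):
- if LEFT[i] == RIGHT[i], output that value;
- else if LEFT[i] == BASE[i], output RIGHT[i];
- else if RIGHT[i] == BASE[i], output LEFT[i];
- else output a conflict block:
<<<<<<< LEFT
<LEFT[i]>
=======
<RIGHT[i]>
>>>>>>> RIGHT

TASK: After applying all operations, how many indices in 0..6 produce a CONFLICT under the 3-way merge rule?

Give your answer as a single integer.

Answer: 4

Derivation:
Final LEFT:  [golf, india, india, hotel, echo, foxtrot, alpha]
Final RIGHT: [foxtrot, foxtrot, delta, delta, juliet, india, alpha]
i=0: L=golf=BASE, R=foxtrot -> take RIGHT -> foxtrot
i=1: BASE=hotel L=india R=foxtrot all differ -> CONFLICT
i=2: L=india=BASE, R=delta -> take RIGHT -> delta
i=3: BASE=bravo L=hotel R=delta all differ -> CONFLICT
i=4: BASE=alpha L=echo R=juliet all differ -> CONFLICT
i=5: BASE=alpha L=foxtrot R=india all differ -> CONFLICT
i=6: L=alpha R=alpha -> agree -> alpha
Conflict count: 4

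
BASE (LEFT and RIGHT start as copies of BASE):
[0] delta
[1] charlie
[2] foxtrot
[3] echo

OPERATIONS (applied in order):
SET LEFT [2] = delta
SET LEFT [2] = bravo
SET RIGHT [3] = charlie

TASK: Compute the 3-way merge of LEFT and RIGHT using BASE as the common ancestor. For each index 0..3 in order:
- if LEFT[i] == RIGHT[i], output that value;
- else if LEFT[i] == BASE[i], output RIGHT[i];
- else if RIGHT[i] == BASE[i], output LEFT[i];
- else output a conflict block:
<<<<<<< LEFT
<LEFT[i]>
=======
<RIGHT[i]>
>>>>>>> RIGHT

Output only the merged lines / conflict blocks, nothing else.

Final LEFT:  [delta, charlie, bravo, echo]
Final RIGHT: [delta, charlie, foxtrot, charlie]
i=0: L=delta R=delta -> agree -> delta
i=1: L=charlie R=charlie -> agree -> charlie
i=2: L=bravo, R=foxtrot=BASE -> take LEFT -> bravo
i=3: L=echo=BASE, R=charlie -> take RIGHT -> charlie

Answer: delta
charlie
bravo
charlie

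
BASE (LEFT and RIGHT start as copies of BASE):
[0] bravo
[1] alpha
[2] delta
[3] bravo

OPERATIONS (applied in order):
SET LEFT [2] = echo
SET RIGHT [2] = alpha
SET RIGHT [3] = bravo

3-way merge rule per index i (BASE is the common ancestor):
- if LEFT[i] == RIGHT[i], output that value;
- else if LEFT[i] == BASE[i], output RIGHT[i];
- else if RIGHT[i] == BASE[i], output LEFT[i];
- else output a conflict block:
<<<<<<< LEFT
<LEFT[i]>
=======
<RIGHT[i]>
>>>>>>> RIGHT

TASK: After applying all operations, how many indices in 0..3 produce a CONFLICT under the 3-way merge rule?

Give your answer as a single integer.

Final LEFT:  [bravo, alpha, echo, bravo]
Final RIGHT: [bravo, alpha, alpha, bravo]
i=0: L=bravo R=bravo -> agree -> bravo
i=1: L=alpha R=alpha -> agree -> alpha
i=2: BASE=delta L=echo R=alpha all differ -> CONFLICT
i=3: L=bravo R=bravo -> agree -> bravo
Conflict count: 1

Answer: 1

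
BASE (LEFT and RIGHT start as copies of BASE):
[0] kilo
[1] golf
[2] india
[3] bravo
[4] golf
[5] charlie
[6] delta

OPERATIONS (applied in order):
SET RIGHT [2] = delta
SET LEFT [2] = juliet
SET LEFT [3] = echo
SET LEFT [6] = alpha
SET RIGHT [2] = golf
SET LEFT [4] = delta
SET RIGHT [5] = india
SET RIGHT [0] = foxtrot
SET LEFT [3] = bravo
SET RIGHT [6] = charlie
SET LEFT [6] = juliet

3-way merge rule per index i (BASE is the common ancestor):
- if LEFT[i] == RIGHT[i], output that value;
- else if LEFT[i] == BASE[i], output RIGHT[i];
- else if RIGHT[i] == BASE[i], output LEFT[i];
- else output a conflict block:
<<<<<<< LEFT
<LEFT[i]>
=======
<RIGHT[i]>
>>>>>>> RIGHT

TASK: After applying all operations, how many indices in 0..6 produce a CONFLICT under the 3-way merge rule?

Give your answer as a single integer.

Answer: 2

Derivation:
Final LEFT:  [kilo, golf, juliet, bravo, delta, charlie, juliet]
Final RIGHT: [foxtrot, golf, golf, bravo, golf, india, charlie]
i=0: L=kilo=BASE, R=foxtrot -> take RIGHT -> foxtrot
i=1: L=golf R=golf -> agree -> golf
i=2: BASE=india L=juliet R=golf all differ -> CONFLICT
i=3: L=bravo R=bravo -> agree -> bravo
i=4: L=delta, R=golf=BASE -> take LEFT -> delta
i=5: L=charlie=BASE, R=india -> take RIGHT -> india
i=6: BASE=delta L=juliet R=charlie all differ -> CONFLICT
Conflict count: 2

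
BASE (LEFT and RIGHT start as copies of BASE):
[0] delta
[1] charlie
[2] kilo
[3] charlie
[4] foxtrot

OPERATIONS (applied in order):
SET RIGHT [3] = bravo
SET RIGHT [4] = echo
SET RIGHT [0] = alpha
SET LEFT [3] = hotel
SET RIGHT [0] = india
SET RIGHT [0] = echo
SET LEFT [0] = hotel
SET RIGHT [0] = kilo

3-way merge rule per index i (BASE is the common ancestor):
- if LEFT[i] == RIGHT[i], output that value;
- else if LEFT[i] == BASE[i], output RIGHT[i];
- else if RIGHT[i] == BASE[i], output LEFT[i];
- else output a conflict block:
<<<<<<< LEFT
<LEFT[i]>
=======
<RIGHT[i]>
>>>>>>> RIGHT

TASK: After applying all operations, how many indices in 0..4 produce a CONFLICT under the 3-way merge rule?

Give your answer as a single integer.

Final LEFT:  [hotel, charlie, kilo, hotel, foxtrot]
Final RIGHT: [kilo, charlie, kilo, bravo, echo]
i=0: BASE=delta L=hotel R=kilo all differ -> CONFLICT
i=1: L=charlie R=charlie -> agree -> charlie
i=2: L=kilo R=kilo -> agree -> kilo
i=3: BASE=charlie L=hotel R=bravo all differ -> CONFLICT
i=4: L=foxtrot=BASE, R=echo -> take RIGHT -> echo
Conflict count: 2

Answer: 2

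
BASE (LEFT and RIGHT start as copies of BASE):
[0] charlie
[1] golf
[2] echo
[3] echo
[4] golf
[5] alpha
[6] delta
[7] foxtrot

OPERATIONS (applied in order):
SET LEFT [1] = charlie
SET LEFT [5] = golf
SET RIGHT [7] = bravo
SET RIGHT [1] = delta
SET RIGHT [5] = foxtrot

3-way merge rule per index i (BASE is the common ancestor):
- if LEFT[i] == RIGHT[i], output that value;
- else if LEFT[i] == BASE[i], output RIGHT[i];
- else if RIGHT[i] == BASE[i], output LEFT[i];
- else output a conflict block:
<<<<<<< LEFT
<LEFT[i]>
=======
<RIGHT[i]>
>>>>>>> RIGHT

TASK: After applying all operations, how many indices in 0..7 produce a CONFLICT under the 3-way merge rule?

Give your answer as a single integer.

Answer: 2

Derivation:
Final LEFT:  [charlie, charlie, echo, echo, golf, golf, delta, foxtrot]
Final RIGHT: [charlie, delta, echo, echo, golf, foxtrot, delta, bravo]
i=0: L=charlie R=charlie -> agree -> charlie
i=1: BASE=golf L=charlie R=delta all differ -> CONFLICT
i=2: L=echo R=echo -> agree -> echo
i=3: L=echo R=echo -> agree -> echo
i=4: L=golf R=golf -> agree -> golf
i=5: BASE=alpha L=golf R=foxtrot all differ -> CONFLICT
i=6: L=delta R=delta -> agree -> delta
i=7: L=foxtrot=BASE, R=bravo -> take RIGHT -> bravo
Conflict count: 2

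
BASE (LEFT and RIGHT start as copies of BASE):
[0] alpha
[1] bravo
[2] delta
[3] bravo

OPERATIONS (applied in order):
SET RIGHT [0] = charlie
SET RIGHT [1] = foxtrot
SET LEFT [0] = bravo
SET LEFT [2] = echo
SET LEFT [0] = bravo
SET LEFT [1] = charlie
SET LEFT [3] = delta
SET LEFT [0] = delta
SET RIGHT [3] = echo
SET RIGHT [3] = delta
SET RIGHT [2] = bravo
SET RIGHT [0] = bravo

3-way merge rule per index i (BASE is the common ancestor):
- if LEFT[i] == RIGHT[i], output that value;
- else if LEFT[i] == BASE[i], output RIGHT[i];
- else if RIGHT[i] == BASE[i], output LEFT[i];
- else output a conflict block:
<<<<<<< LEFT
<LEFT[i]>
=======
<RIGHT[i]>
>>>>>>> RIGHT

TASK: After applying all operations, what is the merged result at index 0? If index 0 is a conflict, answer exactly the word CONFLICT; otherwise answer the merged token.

Final LEFT:  [delta, charlie, echo, delta]
Final RIGHT: [bravo, foxtrot, bravo, delta]
i=0: BASE=alpha L=delta R=bravo all differ -> CONFLICT
i=1: BASE=bravo L=charlie R=foxtrot all differ -> CONFLICT
i=2: BASE=delta L=echo R=bravo all differ -> CONFLICT
i=3: L=delta R=delta -> agree -> delta
Index 0 -> CONFLICT

Answer: CONFLICT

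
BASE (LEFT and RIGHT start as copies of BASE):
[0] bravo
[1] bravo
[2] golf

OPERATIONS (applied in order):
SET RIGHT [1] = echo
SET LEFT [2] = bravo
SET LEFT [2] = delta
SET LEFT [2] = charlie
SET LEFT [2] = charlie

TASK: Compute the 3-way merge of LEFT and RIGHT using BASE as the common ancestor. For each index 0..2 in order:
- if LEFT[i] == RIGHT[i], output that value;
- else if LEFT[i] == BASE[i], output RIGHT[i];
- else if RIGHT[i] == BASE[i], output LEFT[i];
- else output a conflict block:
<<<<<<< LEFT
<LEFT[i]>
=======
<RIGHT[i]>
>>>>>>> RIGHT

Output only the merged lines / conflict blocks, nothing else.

Answer: bravo
echo
charlie

Derivation:
Final LEFT:  [bravo, bravo, charlie]
Final RIGHT: [bravo, echo, golf]
i=0: L=bravo R=bravo -> agree -> bravo
i=1: L=bravo=BASE, R=echo -> take RIGHT -> echo
i=2: L=charlie, R=golf=BASE -> take LEFT -> charlie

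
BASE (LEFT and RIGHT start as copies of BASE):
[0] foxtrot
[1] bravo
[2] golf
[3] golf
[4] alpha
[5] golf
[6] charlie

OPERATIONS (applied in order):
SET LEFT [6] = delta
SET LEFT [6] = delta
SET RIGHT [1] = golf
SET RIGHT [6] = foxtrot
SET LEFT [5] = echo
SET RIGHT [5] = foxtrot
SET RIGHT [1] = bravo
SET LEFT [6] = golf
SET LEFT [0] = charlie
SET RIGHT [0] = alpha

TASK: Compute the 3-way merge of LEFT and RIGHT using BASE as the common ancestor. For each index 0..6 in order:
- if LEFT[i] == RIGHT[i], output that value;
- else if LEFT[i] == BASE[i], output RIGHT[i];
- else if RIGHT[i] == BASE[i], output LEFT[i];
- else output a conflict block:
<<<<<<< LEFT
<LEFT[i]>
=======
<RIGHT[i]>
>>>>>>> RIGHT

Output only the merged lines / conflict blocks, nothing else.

Final LEFT:  [charlie, bravo, golf, golf, alpha, echo, golf]
Final RIGHT: [alpha, bravo, golf, golf, alpha, foxtrot, foxtrot]
i=0: BASE=foxtrot L=charlie R=alpha all differ -> CONFLICT
i=1: L=bravo R=bravo -> agree -> bravo
i=2: L=golf R=golf -> agree -> golf
i=3: L=golf R=golf -> agree -> golf
i=4: L=alpha R=alpha -> agree -> alpha
i=5: BASE=golf L=echo R=foxtrot all differ -> CONFLICT
i=6: BASE=charlie L=golf R=foxtrot all differ -> CONFLICT

Answer: <<<<<<< LEFT
charlie
=======
alpha
>>>>>>> RIGHT
bravo
golf
golf
alpha
<<<<<<< LEFT
echo
=======
foxtrot
>>>>>>> RIGHT
<<<<<<< LEFT
golf
=======
foxtrot
>>>>>>> RIGHT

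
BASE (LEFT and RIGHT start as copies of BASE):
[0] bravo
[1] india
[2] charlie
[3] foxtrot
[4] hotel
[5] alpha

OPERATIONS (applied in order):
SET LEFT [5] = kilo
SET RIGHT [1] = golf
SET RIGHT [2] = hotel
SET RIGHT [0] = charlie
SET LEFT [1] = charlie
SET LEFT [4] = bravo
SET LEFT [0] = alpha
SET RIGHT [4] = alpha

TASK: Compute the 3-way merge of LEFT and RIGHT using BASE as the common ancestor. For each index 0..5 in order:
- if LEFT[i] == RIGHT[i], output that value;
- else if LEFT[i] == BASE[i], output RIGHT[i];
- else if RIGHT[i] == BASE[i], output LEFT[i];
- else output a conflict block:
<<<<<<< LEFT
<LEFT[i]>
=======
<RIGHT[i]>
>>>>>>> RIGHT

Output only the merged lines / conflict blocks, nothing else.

Answer: <<<<<<< LEFT
alpha
=======
charlie
>>>>>>> RIGHT
<<<<<<< LEFT
charlie
=======
golf
>>>>>>> RIGHT
hotel
foxtrot
<<<<<<< LEFT
bravo
=======
alpha
>>>>>>> RIGHT
kilo

Derivation:
Final LEFT:  [alpha, charlie, charlie, foxtrot, bravo, kilo]
Final RIGHT: [charlie, golf, hotel, foxtrot, alpha, alpha]
i=0: BASE=bravo L=alpha R=charlie all differ -> CONFLICT
i=1: BASE=india L=charlie R=golf all differ -> CONFLICT
i=2: L=charlie=BASE, R=hotel -> take RIGHT -> hotel
i=3: L=foxtrot R=foxtrot -> agree -> foxtrot
i=4: BASE=hotel L=bravo R=alpha all differ -> CONFLICT
i=5: L=kilo, R=alpha=BASE -> take LEFT -> kilo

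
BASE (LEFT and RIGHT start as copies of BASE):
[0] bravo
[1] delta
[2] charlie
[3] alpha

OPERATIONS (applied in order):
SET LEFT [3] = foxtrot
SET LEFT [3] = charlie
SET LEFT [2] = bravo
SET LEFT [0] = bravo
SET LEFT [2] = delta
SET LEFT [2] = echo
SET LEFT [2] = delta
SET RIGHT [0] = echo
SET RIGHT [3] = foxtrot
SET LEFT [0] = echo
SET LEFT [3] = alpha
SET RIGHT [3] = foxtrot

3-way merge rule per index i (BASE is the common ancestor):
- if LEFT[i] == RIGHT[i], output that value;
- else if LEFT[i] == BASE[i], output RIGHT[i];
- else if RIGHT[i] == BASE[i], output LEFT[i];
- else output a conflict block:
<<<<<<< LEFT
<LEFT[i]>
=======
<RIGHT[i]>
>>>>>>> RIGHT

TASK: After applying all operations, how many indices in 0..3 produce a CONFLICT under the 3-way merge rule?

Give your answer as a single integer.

Answer: 0

Derivation:
Final LEFT:  [echo, delta, delta, alpha]
Final RIGHT: [echo, delta, charlie, foxtrot]
i=0: L=echo R=echo -> agree -> echo
i=1: L=delta R=delta -> agree -> delta
i=2: L=delta, R=charlie=BASE -> take LEFT -> delta
i=3: L=alpha=BASE, R=foxtrot -> take RIGHT -> foxtrot
Conflict count: 0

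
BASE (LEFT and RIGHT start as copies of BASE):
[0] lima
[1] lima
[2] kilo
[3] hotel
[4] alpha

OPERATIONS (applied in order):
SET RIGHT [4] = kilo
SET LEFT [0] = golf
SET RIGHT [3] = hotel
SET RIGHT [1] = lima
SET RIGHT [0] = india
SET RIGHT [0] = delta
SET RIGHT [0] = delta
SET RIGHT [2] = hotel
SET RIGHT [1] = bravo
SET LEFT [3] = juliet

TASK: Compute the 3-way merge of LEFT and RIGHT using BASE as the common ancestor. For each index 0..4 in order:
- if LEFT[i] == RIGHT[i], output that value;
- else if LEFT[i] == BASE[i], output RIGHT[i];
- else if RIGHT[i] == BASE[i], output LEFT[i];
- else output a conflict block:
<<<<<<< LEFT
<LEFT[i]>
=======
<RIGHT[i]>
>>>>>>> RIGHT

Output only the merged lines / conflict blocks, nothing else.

Answer: <<<<<<< LEFT
golf
=======
delta
>>>>>>> RIGHT
bravo
hotel
juliet
kilo

Derivation:
Final LEFT:  [golf, lima, kilo, juliet, alpha]
Final RIGHT: [delta, bravo, hotel, hotel, kilo]
i=0: BASE=lima L=golf R=delta all differ -> CONFLICT
i=1: L=lima=BASE, R=bravo -> take RIGHT -> bravo
i=2: L=kilo=BASE, R=hotel -> take RIGHT -> hotel
i=3: L=juliet, R=hotel=BASE -> take LEFT -> juliet
i=4: L=alpha=BASE, R=kilo -> take RIGHT -> kilo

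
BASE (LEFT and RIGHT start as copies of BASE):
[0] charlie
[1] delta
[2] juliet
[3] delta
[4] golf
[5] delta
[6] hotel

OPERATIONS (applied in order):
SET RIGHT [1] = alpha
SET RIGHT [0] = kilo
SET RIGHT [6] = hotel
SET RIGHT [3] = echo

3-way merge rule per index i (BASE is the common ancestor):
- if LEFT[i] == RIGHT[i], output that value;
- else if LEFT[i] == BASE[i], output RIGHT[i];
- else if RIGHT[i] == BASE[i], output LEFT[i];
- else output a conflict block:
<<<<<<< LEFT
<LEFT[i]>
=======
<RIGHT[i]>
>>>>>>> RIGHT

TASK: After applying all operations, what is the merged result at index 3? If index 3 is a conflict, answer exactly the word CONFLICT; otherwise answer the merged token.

Final LEFT:  [charlie, delta, juliet, delta, golf, delta, hotel]
Final RIGHT: [kilo, alpha, juliet, echo, golf, delta, hotel]
i=0: L=charlie=BASE, R=kilo -> take RIGHT -> kilo
i=1: L=delta=BASE, R=alpha -> take RIGHT -> alpha
i=2: L=juliet R=juliet -> agree -> juliet
i=3: L=delta=BASE, R=echo -> take RIGHT -> echo
i=4: L=golf R=golf -> agree -> golf
i=5: L=delta R=delta -> agree -> delta
i=6: L=hotel R=hotel -> agree -> hotel
Index 3 -> echo

Answer: echo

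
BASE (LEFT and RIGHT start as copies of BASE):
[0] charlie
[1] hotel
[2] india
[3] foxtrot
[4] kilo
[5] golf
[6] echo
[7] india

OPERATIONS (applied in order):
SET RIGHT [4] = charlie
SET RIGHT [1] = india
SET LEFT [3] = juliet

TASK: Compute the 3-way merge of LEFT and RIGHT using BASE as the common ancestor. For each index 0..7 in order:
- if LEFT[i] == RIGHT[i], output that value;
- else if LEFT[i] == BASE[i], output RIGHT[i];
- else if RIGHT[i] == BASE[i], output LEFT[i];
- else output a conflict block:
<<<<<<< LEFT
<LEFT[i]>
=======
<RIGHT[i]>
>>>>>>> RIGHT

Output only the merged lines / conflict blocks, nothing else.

Answer: charlie
india
india
juliet
charlie
golf
echo
india

Derivation:
Final LEFT:  [charlie, hotel, india, juliet, kilo, golf, echo, india]
Final RIGHT: [charlie, india, india, foxtrot, charlie, golf, echo, india]
i=0: L=charlie R=charlie -> agree -> charlie
i=1: L=hotel=BASE, R=india -> take RIGHT -> india
i=2: L=india R=india -> agree -> india
i=3: L=juliet, R=foxtrot=BASE -> take LEFT -> juliet
i=4: L=kilo=BASE, R=charlie -> take RIGHT -> charlie
i=5: L=golf R=golf -> agree -> golf
i=6: L=echo R=echo -> agree -> echo
i=7: L=india R=india -> agree -> india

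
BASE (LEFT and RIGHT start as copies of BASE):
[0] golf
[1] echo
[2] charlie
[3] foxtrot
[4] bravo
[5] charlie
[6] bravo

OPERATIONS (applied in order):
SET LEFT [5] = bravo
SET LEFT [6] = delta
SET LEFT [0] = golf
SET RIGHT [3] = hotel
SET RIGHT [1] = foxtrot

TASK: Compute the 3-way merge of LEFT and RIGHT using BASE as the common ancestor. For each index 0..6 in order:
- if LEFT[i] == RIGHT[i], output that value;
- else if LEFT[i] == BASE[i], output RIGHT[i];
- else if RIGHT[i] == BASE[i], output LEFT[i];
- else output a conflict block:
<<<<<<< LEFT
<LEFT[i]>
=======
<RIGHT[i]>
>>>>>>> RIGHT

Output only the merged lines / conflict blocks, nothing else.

Final LEFT:  [golf, echo, charlie, foxtrot, bravo, bravo, delta]
Final RIGHT: [golf, foxtrot, charlie, hotel, bravo, charlie, bravo]
i=0: L=golf R=golf -> agree -> golf
i=1: L=echo=BASE, R=foxtrot -> take RIGHT -> foxtrot
i=2: L=charlie R=charlie -> agree -> charlie
i=3: L=foxtrot=BASE, R=hotel -> take RIGHT -> hotel
i=4: L=bravo R=bravo -> agree -> bravo
i=5: L=bravo, R=charlie=BASE -> take LEFT -> bravo
i=6: L=delta, R=bravo=BASE -> take LEFT -> delta

Answer: golf
foxtrot
charlie
hotel
bravo
bravo
delta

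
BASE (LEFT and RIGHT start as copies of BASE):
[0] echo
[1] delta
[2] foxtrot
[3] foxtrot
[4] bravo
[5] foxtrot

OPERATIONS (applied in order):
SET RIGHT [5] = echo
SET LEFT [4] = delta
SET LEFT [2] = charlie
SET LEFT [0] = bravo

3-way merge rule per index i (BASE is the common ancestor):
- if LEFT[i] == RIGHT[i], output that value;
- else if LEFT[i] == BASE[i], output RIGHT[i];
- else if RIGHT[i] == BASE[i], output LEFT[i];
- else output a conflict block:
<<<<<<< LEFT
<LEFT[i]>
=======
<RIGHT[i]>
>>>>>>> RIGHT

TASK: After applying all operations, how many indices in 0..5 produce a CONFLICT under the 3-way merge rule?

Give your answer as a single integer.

Answer: 0

Derivation:
Final LEFT:  [bravo, delta, charlie, foxtrot, delta, foxtrot]
Final RIGHT: [echo, delta, foxtrot, foxtrot, bravo, echo]
i=0: L=bravo, R=echo=BASE -> take LEFT -> bravo
i=1: L=delta R=delta -> agree -> delta
i=2: L=charlie, R=foxtrot=BASE -> take LEFT -> charlie
i=3: L=foxtrot R=foxtrot -> agree -> foxtrot
i=4: L=delta, R=bravo=BASE -> take LEFT -> delta
i=5: L=foxtrot=BASE, R=echo -> take RIGHT -> echo
Conflict count: 0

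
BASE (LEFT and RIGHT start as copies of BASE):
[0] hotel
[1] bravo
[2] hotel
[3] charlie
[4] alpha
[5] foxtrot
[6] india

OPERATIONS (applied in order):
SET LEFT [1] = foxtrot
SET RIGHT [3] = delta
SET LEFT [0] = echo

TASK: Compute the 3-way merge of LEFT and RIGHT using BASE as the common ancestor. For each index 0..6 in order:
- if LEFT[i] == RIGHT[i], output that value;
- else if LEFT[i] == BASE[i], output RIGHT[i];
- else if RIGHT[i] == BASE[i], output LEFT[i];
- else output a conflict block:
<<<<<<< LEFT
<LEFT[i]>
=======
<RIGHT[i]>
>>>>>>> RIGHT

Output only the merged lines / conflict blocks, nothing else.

Final LEFT:  [echo, foxtrot, hotel, charlie, alpha, foxtrot, india]
Final RIGHT: [hotel, bravo, hotel, delta, alpha, foxtrot, india]
i=0: L=echo, R=hotel=BASE -> take LEFT -> echo
i=1: L=foxtrot, R=bravo=BASE -> take LEFT -> foxtrot
i=2: L=hotel R=hotel -> agree -> hotel
i=3: L=charlie=BASE, R=delta -> take RIGHT -> delta
i=4: L=alpha R=alpha -> agree -> alpha
i=5: L=foxtrot R=foxtrot -> agree -> foxtrot
i=6: L=india R=india -> agree -> india

Answer: echo
foxtrot
hotel
delta
alpha
foxtrot
india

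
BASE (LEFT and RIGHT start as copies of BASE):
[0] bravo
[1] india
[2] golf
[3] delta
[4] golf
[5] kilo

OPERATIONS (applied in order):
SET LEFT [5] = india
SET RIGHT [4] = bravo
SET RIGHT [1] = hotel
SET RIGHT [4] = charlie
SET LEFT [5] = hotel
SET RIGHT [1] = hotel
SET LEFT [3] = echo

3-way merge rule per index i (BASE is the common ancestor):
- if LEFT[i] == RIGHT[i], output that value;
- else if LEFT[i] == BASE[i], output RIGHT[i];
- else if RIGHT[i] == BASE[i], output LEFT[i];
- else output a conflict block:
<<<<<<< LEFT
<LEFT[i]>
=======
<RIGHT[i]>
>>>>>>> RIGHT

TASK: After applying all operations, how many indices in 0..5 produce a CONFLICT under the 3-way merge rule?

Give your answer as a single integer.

Final LEFT:  [bravo, india, golf, echo, golf, hotel]
Final RIGHT: [bravo, hotel, golf, delta, charlie, kilo]
i=0: L=bravo R=bravo -> agree -> bravo
i=1: L=india=BASE, R=hotel -> take RIGHT -> hotel
i=2: L=golf R=golf -> agree -> golf
i=3: L=echo, R=delta=BASE -> take LEFT -> echo
i=4: L=golf=BASE, R=charlie -> take RIGHT -> charlie
i=5: L=hotel, R=kilo=BASE -> take LEFT -> hotel
Conflict count: 0

Answer: 0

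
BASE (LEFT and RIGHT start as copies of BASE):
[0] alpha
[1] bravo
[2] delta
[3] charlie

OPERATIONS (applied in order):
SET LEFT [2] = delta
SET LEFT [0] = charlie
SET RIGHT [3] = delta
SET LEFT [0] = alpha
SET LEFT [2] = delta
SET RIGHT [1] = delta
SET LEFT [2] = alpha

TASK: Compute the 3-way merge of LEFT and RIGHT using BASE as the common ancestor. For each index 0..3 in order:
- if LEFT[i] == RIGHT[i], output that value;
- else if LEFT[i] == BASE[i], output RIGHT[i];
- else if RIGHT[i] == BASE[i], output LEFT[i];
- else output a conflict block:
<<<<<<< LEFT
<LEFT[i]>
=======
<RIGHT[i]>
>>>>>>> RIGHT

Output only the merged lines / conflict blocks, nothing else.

Answer: alpha
delta
alpha
delta

Derivation:
Final LEFT:  [alpha, bravo, alpha, charlie]
Final RIGHT: [alpha, delta, delta, delta]
i=0: L=alpha R=alpha -> agree -> alpha
i=1: L=bravo=BASE, R=delta -> take RIGHT -> delta
i=2: L=alpha, R=delta=BASE -> take LEFT -> alpha
i=3: L=charlie=BASE, R=delta -> take RIGHT -> delta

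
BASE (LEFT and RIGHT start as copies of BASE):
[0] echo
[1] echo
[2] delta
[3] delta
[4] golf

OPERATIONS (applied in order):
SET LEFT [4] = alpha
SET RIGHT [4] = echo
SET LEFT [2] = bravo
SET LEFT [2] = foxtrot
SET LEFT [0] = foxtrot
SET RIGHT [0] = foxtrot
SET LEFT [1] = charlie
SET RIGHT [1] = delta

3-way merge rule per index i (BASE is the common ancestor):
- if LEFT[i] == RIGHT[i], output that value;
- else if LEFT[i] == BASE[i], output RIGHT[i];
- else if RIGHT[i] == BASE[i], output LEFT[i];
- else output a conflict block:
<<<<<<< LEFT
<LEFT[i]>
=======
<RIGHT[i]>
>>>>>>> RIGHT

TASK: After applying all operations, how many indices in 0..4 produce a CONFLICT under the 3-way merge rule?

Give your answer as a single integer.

Answer: 2

Derivation:
Final LEFT:  [foxtrot, charlie, foxtrot, delta, alpha]
Final RIGHT: [foxtrot, delta, delta, delta, echo]
i=0: L=foxtrot R=foxtrot -> agree -> foxtrot
i=1: BASE=echo L=charlie R=delta all differ -> CONFLICT
i=2: L=foxtrot, R=delta=BASE -> take LEFT -> foxtrot
i=3: L=delta R=delta -> agree -> delta
i=4: BASE=golf L=alpha R=echo all differ -> CONFLICT
Conflict count: 2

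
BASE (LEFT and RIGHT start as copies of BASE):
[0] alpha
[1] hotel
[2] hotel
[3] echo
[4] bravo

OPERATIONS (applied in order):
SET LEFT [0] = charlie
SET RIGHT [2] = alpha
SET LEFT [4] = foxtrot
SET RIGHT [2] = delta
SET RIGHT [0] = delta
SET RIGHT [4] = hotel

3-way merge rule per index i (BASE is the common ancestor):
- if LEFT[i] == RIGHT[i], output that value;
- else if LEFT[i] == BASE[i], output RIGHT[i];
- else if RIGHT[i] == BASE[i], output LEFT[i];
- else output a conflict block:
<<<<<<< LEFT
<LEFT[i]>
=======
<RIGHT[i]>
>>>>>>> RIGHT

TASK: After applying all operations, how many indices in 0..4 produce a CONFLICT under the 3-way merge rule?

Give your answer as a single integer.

Final LEFT:  [charlie, hotel, hotel, echo, foxtrot]
Final RIGHT: [delta, hotel, delta, echo, hotel]
i=0: BASE=alpha L=charlie R=delta all differ -> CONFLICT
i=1: L=hotel R=hotel -> agree -> hotel
i=2: L=hotel=BASE, R=delta -> take RIGHT -> delta
i=3: L=echo R=echo -> agree -> echo
i=4: BASE=bravo L=foxtrot R=hotel all differ -> CONFLICT
Conflict count: 2

Answer: 2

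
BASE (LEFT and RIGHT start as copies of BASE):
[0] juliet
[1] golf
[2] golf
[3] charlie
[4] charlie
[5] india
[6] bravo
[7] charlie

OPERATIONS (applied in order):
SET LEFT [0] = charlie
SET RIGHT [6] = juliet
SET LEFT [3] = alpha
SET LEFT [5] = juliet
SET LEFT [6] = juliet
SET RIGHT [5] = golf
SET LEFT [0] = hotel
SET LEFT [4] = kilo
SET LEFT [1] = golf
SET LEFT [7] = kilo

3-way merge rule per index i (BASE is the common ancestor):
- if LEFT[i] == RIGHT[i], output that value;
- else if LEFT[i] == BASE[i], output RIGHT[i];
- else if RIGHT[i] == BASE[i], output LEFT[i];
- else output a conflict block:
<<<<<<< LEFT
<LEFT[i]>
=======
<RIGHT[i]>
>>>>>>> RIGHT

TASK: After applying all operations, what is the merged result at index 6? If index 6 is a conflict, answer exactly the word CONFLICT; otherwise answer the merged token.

Answer: juliet

Derivation:
Final LEFT:  [hotel, golf, golf, alpha, kilo, juliet, juliet, kilo]
Final RIGHT: [juliet, golf, golf, charlie, charlie, golf, juliet, charlie]
i=0: L=hotel, R=juliet=BASE -> take LEFT -> hotel
i=1: L=golf R=golf -> agree -> golf
i=2: L=golf R=golf -> agree -> golf
i=3: L=alpha, R=charlie=BASE -> take LEFT -> alpha
i=4: L=kilo, R=charlie=BASE -> take LEFT -> kilo
i=5: BASE=india L=juliet R=golf all differ -> CONFLICT
i=6: L=juliet R=juliet -> agree -> juliet
i=7: L=kilo, R=charlie=BASE -> take LEFT -> kilo
Index 6 -> juliet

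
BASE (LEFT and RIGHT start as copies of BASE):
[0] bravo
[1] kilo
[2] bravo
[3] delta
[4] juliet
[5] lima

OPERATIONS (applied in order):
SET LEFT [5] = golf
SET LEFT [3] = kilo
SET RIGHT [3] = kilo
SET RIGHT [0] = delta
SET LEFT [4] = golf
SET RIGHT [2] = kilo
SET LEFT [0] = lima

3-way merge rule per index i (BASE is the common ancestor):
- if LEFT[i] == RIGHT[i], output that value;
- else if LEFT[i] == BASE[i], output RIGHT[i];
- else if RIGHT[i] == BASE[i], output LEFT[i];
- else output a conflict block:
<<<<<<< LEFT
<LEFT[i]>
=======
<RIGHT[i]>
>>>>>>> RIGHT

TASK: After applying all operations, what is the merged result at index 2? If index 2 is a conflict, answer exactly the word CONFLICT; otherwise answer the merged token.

Answer: kilo

Derivation:
Final LEFT:  [lima, kilo, bravo, kilo, golf, golf]
Final RIGHT: [delta, kilo, kilo, kilo, juliet, lima]
i=0: BASE=bravo L=lima R=delta all differ -> CONFLICT
i=1: L=kilo R=kilo -> agree -> kilo
i=2: L=bravo=BASE, R=kilo -> take RIGHT -> kilo
i=3: L=kilo R=kilo -> agree -> kilo
i=4: L=golf, R=juliet=BASE -> take LEFT -> golf
i=5: L=golf, R=lima=BASE -> take LEFT -> golf
Index 2 -> kilo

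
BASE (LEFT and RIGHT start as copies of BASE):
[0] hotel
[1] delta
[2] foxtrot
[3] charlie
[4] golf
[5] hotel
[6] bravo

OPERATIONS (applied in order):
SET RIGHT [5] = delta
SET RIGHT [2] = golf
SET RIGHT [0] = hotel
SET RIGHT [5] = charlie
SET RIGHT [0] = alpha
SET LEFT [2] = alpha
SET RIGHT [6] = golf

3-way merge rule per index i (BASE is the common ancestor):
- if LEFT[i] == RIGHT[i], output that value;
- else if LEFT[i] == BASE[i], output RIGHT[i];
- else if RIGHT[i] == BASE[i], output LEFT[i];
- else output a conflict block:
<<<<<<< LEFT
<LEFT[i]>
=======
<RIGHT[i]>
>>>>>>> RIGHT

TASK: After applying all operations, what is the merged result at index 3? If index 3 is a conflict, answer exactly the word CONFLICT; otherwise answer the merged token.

Final LEFT:  [hotel, delta, alpha, charlie, golf, hotel, bravo]
Final RIGHT: [alpha, delta, golf, charlie, golf, charlie, golf]
i=0: L=hotel=BASE, R=alpha -> take RIGHT -> alpha
i=1: L=delta R=delta -> agree -> delta
i=2: BASE=foxtrot L=alpha R=golf all differ -> CONFLICT
i=3: L=charlie R=charlie -> agree -> charlie
i=4: L=golf R=golf -> agree -> golf
i=5: L=hotel=BASE, R=charlie -> take RIGHT -> charlie
i=6: L=bravo=BASE, R=golf -> take RIGHT -> golf
Index 3 -> charlie

Answer: charlie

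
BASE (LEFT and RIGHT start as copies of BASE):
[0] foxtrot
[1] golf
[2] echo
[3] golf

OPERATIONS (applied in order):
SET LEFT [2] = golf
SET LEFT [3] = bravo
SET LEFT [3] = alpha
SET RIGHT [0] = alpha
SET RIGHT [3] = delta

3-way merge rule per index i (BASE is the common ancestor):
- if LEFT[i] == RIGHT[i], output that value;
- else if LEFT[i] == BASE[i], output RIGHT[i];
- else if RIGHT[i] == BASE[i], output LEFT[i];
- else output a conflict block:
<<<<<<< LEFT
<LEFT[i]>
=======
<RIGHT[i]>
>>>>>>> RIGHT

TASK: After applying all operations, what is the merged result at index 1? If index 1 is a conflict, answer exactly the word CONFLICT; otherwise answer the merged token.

Final LEFT:  [foxtrot, golf, golf, alpha]
Final RIGHT: [alpha, golf, echo, delta]
i=0: L=foxtrot=BASE, R=alpha -> take RIGHT -> alpha
i=1: L=golf R=golf -> agree -> golf
i=2: L=golf, R=echo=BASE -> take LEFT -> golf
i=3: BASE=golf L=alpha R=delta all differ -> CONFLICT
Index 1 -> golf

Answer: golf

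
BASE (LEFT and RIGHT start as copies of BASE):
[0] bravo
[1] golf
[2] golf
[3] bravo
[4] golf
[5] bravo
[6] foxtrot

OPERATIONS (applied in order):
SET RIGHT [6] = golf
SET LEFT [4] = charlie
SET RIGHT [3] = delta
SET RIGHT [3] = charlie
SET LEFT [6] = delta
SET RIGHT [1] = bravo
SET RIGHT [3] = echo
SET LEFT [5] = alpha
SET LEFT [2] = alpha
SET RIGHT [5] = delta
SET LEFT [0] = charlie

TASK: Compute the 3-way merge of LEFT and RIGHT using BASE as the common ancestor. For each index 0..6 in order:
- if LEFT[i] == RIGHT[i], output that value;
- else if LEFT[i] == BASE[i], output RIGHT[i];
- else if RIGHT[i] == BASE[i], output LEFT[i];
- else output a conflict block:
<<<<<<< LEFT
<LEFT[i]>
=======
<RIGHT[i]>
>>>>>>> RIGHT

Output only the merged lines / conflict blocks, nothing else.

Answer: charlie
bravo
alpha
echo
charlie
<<<<<<< LEFT
alpha
=======
delta
>>>>>>> RIGHT
<<<<<<< LEFT
delta
=======
golf
>>>>>>> RIGHT

Derivation:
Final LEFT:  [charlie, golf, alpha, bravo, charlie, alpha, delta]
Final RIGHT: [bravo, bravo, golf, echo, golf, delta, golf]
i=0: L=charlie, R=bravo=BASE -> take LEFT -> charlie
i=1: L=golf=BASE, R=bravo -> take RIGHT -> bravo
i=2: L=alpha, R=golf=BASE -> take LEFT -> alpha
i=3: L=bravo=BASE, R=echo -> take RIGHT -> echo
i=4: L=charlie, R=golf=BASE -> take LEFT -> charlie
i=5: BASE=bravo L=alpha R=delta all differ -> CONFLICT
i=6: BASE=foxtrot L=delta R=golf all differ -> CONFLICT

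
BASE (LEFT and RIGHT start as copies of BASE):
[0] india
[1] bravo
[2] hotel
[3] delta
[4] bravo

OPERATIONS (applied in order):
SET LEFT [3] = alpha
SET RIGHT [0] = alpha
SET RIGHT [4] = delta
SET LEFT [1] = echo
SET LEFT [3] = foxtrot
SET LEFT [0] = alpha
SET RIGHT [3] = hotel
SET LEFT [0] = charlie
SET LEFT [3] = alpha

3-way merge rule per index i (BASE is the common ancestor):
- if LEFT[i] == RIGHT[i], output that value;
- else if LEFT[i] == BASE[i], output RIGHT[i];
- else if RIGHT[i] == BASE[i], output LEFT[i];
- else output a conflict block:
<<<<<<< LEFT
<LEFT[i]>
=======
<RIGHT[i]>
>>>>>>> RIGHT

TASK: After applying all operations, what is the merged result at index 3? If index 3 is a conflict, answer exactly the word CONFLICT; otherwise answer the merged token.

Answer: CONFLICT

Derivation:
Final LEFT:  [charlie, echo, hotel, alpha, bravo]
Final RIGHT: [alpha, bravo, hotel, hotel, delta]
i=0: BASE=india L=charlie R=alpha all differ -> CONFLICT
i=1: L=echo, R=bravo=BASE -> take LEFT -> echo
i=2: L=hotel R=hotel -> agree -> hotel
i=3: BASE=delta L=alpha R=hotel all differ -> CONFLICT
i=4: L=bravo=BASE, R=delta -> take RIGHT -> delta
Index 3 -> CONFLICT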